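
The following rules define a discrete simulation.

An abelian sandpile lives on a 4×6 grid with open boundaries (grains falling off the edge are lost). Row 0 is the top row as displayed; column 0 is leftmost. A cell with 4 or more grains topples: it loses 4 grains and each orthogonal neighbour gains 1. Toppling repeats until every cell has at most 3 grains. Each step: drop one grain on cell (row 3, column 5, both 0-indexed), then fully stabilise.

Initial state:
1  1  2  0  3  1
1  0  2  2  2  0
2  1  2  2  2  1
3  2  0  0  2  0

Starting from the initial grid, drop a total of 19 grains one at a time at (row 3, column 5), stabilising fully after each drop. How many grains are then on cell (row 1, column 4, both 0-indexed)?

0) 1  1  2  0  3  1
1  0  2  2  2  0
2  1  2  2  2  1
3  2  0  0  2  0
1) 1  1  2  0  3  1
1  0  2  2  2  0
2  1  2  2  2  1
3  2  0  0  2  1
2) 1  1  2  0  3  1
1  0  2  2  2  0
2  1  2  2  2  1
3  2  0  0  2  2
3) 1  1  2  0  3  1
1  0  2  2  2  0
2  1  2  2  2  1
3  2  0  0  2  3
4) 1  1  2  0  3  1
1  0  2  2  2  0
2  1  2  2  2  2
3  2  0  0  3  0
5) 1  1  2  0  3  1
1  0  2  2  2  0
2  1  2  2  2  2
3  2  0  0  3  1
6) 1  1  2  0  3  1
1  0  2  2  2  0
2  1  2  2  2  2
3  2  0  0  3  2
7) 1  1  2  0  3  1
1  0  2  2  2  0
2  1  2  2  2  2
3  2  0  0  3  3
8) 1  1  2  0  3  1
1  0  2  2  2  0
2  1  2  2  3  3
3  2  0  1  0  1
9) 1  1  2  0  3  1
1  0  2  2  2  0
2  1  2  2  3  3
3  2  0  1  0  2
10) 1  1  2  0  3  1
1  0  2  2  2  0
2  1  2  2  3  3
3  2  0  1  0  3
11) 1  1  2  0  3  1
1  0  2  2  3  1
2  1  2  3  0  1
3  2  0  1  2  1
12) 1  1  2  0  3  1
1  0  2  2  3  1
2  1  2  3  0  1
3  2  0  1  2  2
13) 1  1  2  0  3  1
1  0  2  2  3  1
2  1  2  3  0  1
3  2  0  1  2  3
14) 1  1  2  0  3  1
1  0  2  2  3  1
2  1  2  3  0  2
3  2  0  1  3  0
15) 1  1  2  0  3  1
1  0  2  2  3  1
2  1  2  3  0  2
3  2  0  1  3  1
16) 1  1  2  0  3  1
1  0  2  2  3  1
2  1  2  3  0  2
3  2  0  1  3  2
17) 1  1  2  0  3  1
1  0  2  2  3  1
2  1  2  3  0  2
3  2  0  1  3  3
18) 1  1  2  0  3  1
1  0  2  2  3  1
2  1  2  3  1  3
3  2  0  2  0  1
19) 1  1  2  0  3  1
1  0  2  2  3  1
2  1  2  3  1  3
3  2  0  2  0  2

3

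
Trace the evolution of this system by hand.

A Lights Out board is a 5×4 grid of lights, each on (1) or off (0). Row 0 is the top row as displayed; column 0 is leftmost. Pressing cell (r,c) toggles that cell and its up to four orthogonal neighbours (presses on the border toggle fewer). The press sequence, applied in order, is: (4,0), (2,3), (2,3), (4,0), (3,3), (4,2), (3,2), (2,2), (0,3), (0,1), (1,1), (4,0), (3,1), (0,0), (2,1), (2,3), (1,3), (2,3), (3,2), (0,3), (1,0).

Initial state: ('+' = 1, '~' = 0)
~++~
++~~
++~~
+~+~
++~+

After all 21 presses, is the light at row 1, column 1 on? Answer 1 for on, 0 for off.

step 0: ~++~
++~~
++~~
+~+~
++~+
step 1: ~++~
++~~
++~~
~~+~
~~~+
step 2: ~++~
++~+
++++
~~++
~~~+
step 3: ~++~
++~~
++~~
~~+~
~~~+
step 4: ~++~
++~~
++~~
+~+~
++~+
step 5: ~++~
++~~
++~+
+~~+
++~~
step 6: ~++~
++~~
++~+
+~++
+~++
step 7: ~++~
++~~
++++
++~~
+~~+
step 8: ~++~
+++~
+~~~
+++~
+~~+
step 9: ~+~+
++++
+~~~
+++~
+~~+
step 10: +~++
+~++
+~~~
+++~
+~~+
step 11: ++++
~+~+
++~~
+++~
+~~+
step 12: ++++
~+~+
++~~
~++~
~+~+
step 13: ++++
~+~+
+~~~
+~~~
~~~+
step 14: ~~++
++~+
+~~~
+~~~
~~~+
step 15: ~~++
+~~+
~++~
++~~
~~~+
step 16: ~~++
+~~~
~+~+
++~+
~~~+
step 17: ~~+~
+~++
~+~~
++~+
~~~+
step 18: ~~+~
+~+~
~+++
++~~
~~~+
step 19: ~~+~
+~+~
~+~+
+~++
~~++
step 20: ~~~+
+~++
~+~+
+~++
~~++
step 21: +~~+
~+++
++~+
+~++
~~++

1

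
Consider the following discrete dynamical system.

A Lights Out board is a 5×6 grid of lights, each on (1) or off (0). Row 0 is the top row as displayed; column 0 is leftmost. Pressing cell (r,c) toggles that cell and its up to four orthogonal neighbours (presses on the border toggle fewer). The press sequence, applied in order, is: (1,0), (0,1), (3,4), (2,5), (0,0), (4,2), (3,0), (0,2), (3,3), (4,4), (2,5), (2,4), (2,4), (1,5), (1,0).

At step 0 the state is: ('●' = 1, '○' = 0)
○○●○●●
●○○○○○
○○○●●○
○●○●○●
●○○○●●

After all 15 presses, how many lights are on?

17

t=0: ○○●○●●
●○○○○○
○○○●●○
○●○●○●
●○○○●●
t=1: ●○●○●●
○●○○○○
●○○●●○
○●○●○●
●○○○●●
t=2: ○●○○●●
○○○○○○
●○○●●○
○●○●○●
●○○○●●
t=3: ○●○○●●
○○○○○○
●○○●○○
○●○○●○
●○○○○●
t=4: ○●○○●●
○○○○○●
●○○●●●
○●○○●●
●○○○○●
t=5: ●○○○●●
●○○○○●
●○○●●●
○●○○●●
●○○○○●
t=6: ●○○○●●
●○○○○●
●○○●●●
○●●○●●
●●●●○●
t=7: ●○○○●●
●○○○○●
○○○●●●
●○●○●●
○●●●○●
t=8: ●●●●●●
●○●○○●
○○○●●●
●○●○●●
○●●●○●
t=9: ●●●●●●
●○●○○●
○○○○●●
●○○●○●
○●●○○●
t=10: ●●●●●●
●○●○○●
○○○○●●
●○○●●●
○●●●●○
t=11: ●●●●●●
●○●○○○
○○○○○○
●○○●●○
○●●●●○
t=12: ●●●●●●
●○●○●○
○○○●●●
●○○●○○
○●●●●○
t=13: ●●●●●●
●○●○○○
○○○○○○
●○○●●○
○●●●●○
t=14: ●●●●●○
●○●○●●
○○○○○●
●○○●●○
○●●●●○
t=15: ○●●●●○
○●●○●●
●○○○○●
●○○●●○
○●●●●○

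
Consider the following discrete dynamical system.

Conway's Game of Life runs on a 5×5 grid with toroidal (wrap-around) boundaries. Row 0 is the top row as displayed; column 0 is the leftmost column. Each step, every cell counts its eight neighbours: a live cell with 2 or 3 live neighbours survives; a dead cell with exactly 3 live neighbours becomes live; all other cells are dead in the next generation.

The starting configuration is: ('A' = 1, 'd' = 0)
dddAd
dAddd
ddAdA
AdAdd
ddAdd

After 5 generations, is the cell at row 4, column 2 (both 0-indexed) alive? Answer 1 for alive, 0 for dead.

0

[0] dddAd
dAddd
ddAdA
AdAdd
ddAdd
[1] ddAdd
ddAAd
AdAAd
ddAdd
dAAAd
[2] ddddd
ddddA
ddddA
ddddA
dAdAd
[3] ddddd
ddddd
AddAA
AddAA
ddddd
[4] ddddd
ddddA
AddAd
AddAd
ddddA
[5] ddddd
ddddA
AddAd
AddAd
ddddA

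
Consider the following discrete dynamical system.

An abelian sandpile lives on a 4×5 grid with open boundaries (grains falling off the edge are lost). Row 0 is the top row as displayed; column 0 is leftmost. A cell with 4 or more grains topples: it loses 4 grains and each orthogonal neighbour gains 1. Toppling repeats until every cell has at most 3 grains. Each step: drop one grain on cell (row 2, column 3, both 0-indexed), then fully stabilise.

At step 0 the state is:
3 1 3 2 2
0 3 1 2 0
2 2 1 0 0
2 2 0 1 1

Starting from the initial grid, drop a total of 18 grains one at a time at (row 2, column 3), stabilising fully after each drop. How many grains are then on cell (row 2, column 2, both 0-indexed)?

k=0  3 1 3 2 2
0 3 1 2 0
2 2 1 0 0
2 2 0 1 1
k=1  3 1 3 2 2
0 3 1 2 0
2 2 1 1 0
2 2 0 1 1
k=2  3 1 3 2 2
0 3 1 2 0
2 2 1 2 0
2 2 0 1 1
k=3  3 1 3 2 2
0 3 1 2 0
2 2 1 3 0
2 2 0 1 1
k=4  3 1 3 2 2
0 3 1 3 0
2 2 2 0 1
2 2 0 2 1
k=5  3 1 3 2 2
0 3 1 3 0
2 2 2 1 1
2 2 0 2 1
k=6  3 1 3 2 2
0 3 1 3 0
2 2 2 2 1
2 2 0 2 1
k=7  3 1 3 2 2
0 3 1 3 0
2 2 2 3 1
2 2 0 2 1
k=8  3 1 3 3 2
0 3 2 0 1
2 2 3 1 2
2 2 0 3 1
k=9  3 1 3 3 2
0 3 2 0 1
2 2 3 2 2
2 2 0 3 1
k=10  3 1 3 3 2
0 3 2 0 1
2 2 3 3 2
2 2 0 3 1
k=11  3 1 3 3 2
0 3 3 1 1
2 3 0 2 3
2 2 2 0 2
k=12  3 1 3 3 2
0 3 3 1 1
2 3 0 3 3
2 2 2 0 2
k=13  3 1 3 3 2
0 3 3 2 2
2 3 1 1 0
2 2 2 1 3
k=14  3 1 3 3 2
0 3 3 2 2
2 3 1 2 0
2 2 2 1 3
k=15  3 1 3 3 2
0 3 3 2 2
2 3 1 3 0
2 2 2 1 3
k=16  3 1 3 3 2
0 3 3 3 2
2 3 2 0 1
2 2 2 2 3
k=17  3 1 3 3 2
0 3 3 3 2
2 3 2 1 1
2 2 2 2 3
k=18  3 1 3 3 2
0 3 3 3 2
2 3 2 2 1
2 2 2 2 3

2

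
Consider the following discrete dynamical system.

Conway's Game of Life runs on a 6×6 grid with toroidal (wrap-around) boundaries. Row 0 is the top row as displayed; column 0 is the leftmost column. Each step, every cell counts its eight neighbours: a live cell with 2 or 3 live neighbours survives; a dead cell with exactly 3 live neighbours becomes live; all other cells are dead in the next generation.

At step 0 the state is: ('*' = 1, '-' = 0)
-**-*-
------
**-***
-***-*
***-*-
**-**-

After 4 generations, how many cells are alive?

[0] -**-*-
------
**-***
-***-*
***-*-
**-**-
[1] ***-**
------
-*-*-*
------
------
----*-
[2] **-***
---*--
------
------
------
**-**-
[3] -*----
*-**-*
------
------
------
-*-*--
[4] -*-**-
***---
------
------
------
--*---

7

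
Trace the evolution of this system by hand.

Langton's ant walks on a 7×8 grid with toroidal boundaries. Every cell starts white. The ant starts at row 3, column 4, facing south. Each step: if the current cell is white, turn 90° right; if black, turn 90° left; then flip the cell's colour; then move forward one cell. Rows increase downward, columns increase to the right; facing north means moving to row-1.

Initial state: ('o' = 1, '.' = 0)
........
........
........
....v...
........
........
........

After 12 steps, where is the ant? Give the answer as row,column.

t=0: ........
........
........
....v...
........
........
........
t=1: ........
........
........
...<o...
........
........
........
t=2: ........
........
...^....
...oo...
........
........
........
t=3: ........
........
...o>...
...oo...
........
........
........
t=4: ........
........
...oo...
...ov...
........
........
........
t=5: ........
........
...oo...
...o.>..
........
........
........
t=6: ........
........
...oo...
...o.o..
.....v..
........
........
t=7: ........
........
...oo...
...o.o..
....<o..
........
........
t=8: ........
........
...oo...
...o^o..
....oo..
........
........
t=9: ........
........
...oo...
...oo>..
....oo..
........
........
t=10: ........
........
...oo^..
...oo...
....oo..
........
........
t=11: ........
........
...ooo>.
...oo...
....oo..
........
........
t=12: ........
........
...oooo.
...oo.v.
....oo..
........
........

3,6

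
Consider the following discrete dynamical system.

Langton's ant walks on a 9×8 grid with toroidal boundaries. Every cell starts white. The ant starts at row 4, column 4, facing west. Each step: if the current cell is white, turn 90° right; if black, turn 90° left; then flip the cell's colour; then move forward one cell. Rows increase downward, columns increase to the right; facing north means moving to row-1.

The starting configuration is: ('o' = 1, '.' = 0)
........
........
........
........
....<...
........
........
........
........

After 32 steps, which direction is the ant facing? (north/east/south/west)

gen 0: ........
........
........
........
....<...
........
........
........
........
gen 1: ........
........
........
....^...
....o...
........
........
........
........
gen 2: ........
........
........
....o>..
....o...
........
........
........
........
gen 3: ........
........
........
....oo..
....ov..
........
........
........
........
gen 4: ........
........
........
....oo..
....<o..
........
........
........
........
gen 5: ........
........
........
....oo..
.....o..
....v...
........
........
........
gen 6: ........
........
........
....oo..
.....o..
...<o...
........
........
........
gen 7: ........
........
........
....oo..
...^.o..
...oo...
........
........
........
gen 8: ........
........
........
....oo..
...o>o..
...oo...
........
........
........
gen 9: ........
........
........
....oo..
...ooo..
...ov...
........
........
........
gen 10: ........
........
........
....oo..
...ooo..
...o.>..
........
........
........
gen 11: ........
........
........
....oo..
...ooo..
...o.o..
.....v..
........
........
gen 12: ........
........
........
....oo..
...ooo..
...o.o..
....<o..
........
........
gen 13: ........
........
........
....oo..
...ooo..
...o^o..
....oo..
........
........
gen 14: ........
........
........
....oo..
...ooo..
...oo>..
....oo..
........
........
gen 15: ........
........
........
....oo..
...oo^..
...oo...
....oo..
........
........
gen 16: ........
........
........
....oo..
...o<...
...oo...
....oo..
........
........
gen 17: ........
........
........
....oo..
...o....
...ov...
....oo..
........
........
gen 18: ........
........
........
....oo..
...o....
...o.>..
....oo..
........
........
gen 19: ........
........
........
....oo..
...o....
...o.o..
....ov..
........
........
gen 20: ........
........
........
....oo..
...o....
...o.o..
....o.>.
........
........
gen 21: ........
........
........
....oo..
...o....
...o.o..
....o.o.
......v.
........
gen 22: ........
........
........
....oo..
...o....
...o.o..
....o.o.
.....<o.
........
gen 23: ........
........
........
....oo..
...o....
...o.o..
....o^o.
.....oo.
........
gen 24: ........
........
........
....oo..
...o....
...o.o..
....oo>.
.....oo.
........
gen 25: ........
........
........
....oo..
...o....
...o.o^.
....oo..
.....oo.
........
gen 26: ........
........
........
....oo..
...o....
...o.oo>
....oo..
.....oo.
........
gen 27: ........
........
........
....oo..
...o....
...o.ooo
....oo.v
.....oo.
........
gen 28: ........
........
........
....oo..
...o....
...o.ooo
....oo<o
.....oo.
........
gen 29: ........
........
........
....oo..
...o....
...o.o^o
....oooo
.....oo.
........
gen 30: ........
........
........
....oo..
...o....
...o.<.o
....oooo
.....oo.
........
gen 31: ........
........
........
....oo..
...o....
...o...o
....ovoo
.....oo.
........
gen 32: ........
........
........
....oo..
...o....
...o...o
....o.>o
.....oo.
........

east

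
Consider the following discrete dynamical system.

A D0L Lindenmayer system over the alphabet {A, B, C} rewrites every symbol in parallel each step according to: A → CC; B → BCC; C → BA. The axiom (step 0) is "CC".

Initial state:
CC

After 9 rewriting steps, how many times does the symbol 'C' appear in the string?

[0] CC
[1] BABA
[2] BCCCCBCCCC
[3] BCCBABABABABCCBABABABA
[4] BCCBABABCCCCBCCCCBCCCCBCCCCBCCBABABCCCCBCCCCBCCCCBCCCC
[5] BCCBABABCCCCBCCCCBCCBABABABABCCBABABABABCCBABABABABCCBABAB…BABABCCCCBCCCCBCCBABABABABCCBABABABABCCBABABABABCCBABABABA  (len 122)
[6] BCCBABABCCCCBCCCCBCCBABABABABCCBABABABABCCBABABCCCCBCCCCBC…CCCCBCCBABABCCCCBCCCCBCCCCBCCCCBCCBABABCCCCBCCCCBCCCCBCCCC  (len 294)
[7] BCCBABABCCCCBCCCCBCCBABABABABCCBABABABABCCBABABCCCCBCCCCBC…BABABCCCCBCCCCBCCBABABABABCCBABABABABCCBABABABABCCBABABABA  (len 674)
[8] BCCBABABCCCCBCCCCBCCBABABABABCCBABABABABCCBABABCCCCBCCCCBC…CCCCBCCBABABCCCCBCCCCBCCCCBCCCCBCCBABABCCCCBCCCCBCCCCBCCCC  (len 1606)
[9] BCCBABABCCCCBCCCCBCCBABABABABCCBABABABABCCBABABCCCCBCCCCBC…BABABCCCCBCCCCBCCBABABABABCCBABABABABCCBABABABABCCBABABABA  (len 3714)

1492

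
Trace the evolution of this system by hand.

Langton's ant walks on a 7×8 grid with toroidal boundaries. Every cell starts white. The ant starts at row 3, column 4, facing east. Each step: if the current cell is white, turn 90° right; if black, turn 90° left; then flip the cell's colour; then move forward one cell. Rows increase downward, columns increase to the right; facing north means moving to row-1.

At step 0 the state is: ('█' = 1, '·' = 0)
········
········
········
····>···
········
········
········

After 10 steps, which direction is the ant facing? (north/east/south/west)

t=0: ········
········
········
····>···
········
········
········
t=1: ········
········
········
····█···
····v···
········
········
t=2: ········
········
········
····█···
···<█···
········
········
t=3: ········
········
········
···^█···
···██···
········
········
t=4: ········
········
········
···█>···
···██···
········
········
t=5: ········
········
····^···
···█····
···██···
········
········
t=6: ········
········
····█>··
···█····
···██···
········
········
t=7: ········
········
····██··
···█·v··
···██···
········
········
t=8: ········
········
····██··
···█<█··
···██···
········
········
t=9: ········
········
····^█··
···███··
···██···
········
········
t=10: ········
········
···<·█··
···███··
···██···
········
········

west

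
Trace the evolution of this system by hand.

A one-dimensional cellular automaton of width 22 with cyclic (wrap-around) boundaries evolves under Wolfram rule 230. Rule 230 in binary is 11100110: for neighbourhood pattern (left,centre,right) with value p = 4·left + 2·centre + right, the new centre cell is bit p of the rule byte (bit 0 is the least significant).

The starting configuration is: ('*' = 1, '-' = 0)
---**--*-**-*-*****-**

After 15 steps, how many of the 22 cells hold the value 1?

gen 0: ---**--*-**-*-*****-**
gen 1: --*-*-***-****-*****-*
gen 2: -*****-***-****-******
gen 3: *-*****-***-****-*****
gen 4: **-*****-***-****-****
gen 5: ***-*****-***-****-***
gen 6: ****-*****-***-****-**
gen 7: *****-*****-***-****-*
gen 8: ******-*****-***-****-
gen 9: -******-*****-***-****
gen 10: *-******-*****-***-***
gen 11: **-******-*****-***-**
gen 12: ***-******-*****-***-*
gen 13: ****-******-*****-***-
gen 14: -****-******-*****-***
gen 15: *-****-******-*****-**

18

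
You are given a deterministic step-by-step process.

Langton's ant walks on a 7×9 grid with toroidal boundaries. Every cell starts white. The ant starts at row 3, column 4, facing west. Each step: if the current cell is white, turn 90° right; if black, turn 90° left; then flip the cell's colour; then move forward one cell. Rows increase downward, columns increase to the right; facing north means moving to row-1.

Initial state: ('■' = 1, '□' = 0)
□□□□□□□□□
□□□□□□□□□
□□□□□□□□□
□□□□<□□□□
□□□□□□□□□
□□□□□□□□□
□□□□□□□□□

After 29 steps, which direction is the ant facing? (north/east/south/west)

t=0: □□□□□□□□□
□□□□□□□□□
□□□□□□□□□
□□□□<□□□□
□□□□□□□□□
□□□□□□□□□
□□□□□□□□□
t=1: □□□□□□□□□
□□□□□□□□□
□□□□^□□□□
□□□□■□□□□
□□□□□□□□□
□□□□□□□□□
□□□□□□□□□
t=2: □□□□□□□□□
□□□□□□□□□
□□□□■>□□□
□□□□■□□□□
□□□□□□□□□
□□□□□□□□□
□□□□□□□□□
t=3: □□□□□□□□□
□□□□□□□□□
□□□□■■□□□
□□□□■v□□□
□□□□□□□□□
□□□□□□□□□
□□□□□□□□□
t=4: □□□□□□□□□
□□□□□□□□□
□□□□■■□□□
□□□□<■□□□
□□□□□□□□□
□□□□□□□□□
□□□□□□□□□
t=5: □□□□□□□□□
□□□□□□□□□
□□□□■■□□□
□□□□□■□□□
□□□□v□□□□
□□□□□□□□□
□□□□□□□□□
t=6: □□□□□□□□□
□□□□□□□□□
□□□□■■□□□
□□□□□■□□□
□□□<■□□□□
□□□□□□□□□
□□□□□□□□□
t=7: □□□□□□□□□
□□□□□□□□□
□□□□■■□□□
□□□^□■□□□
□□□■■□□□□
□□□□□□□□□
□□□□□□□□□
t=8: □□□□□□□□□
□□□□□□□□□
□□□□■■□□□
□□□■>■□□□
□□□■■□□□□
□□□□□□□□□
□□□□□□□□□
t=9: □□□□□□□□□
□□□□□□□□□
□□□□■■□□□
□□□■■■□□□
□□□■v□□□□
□□□□□□□□□
□□□□□□□□□
t=10: □□□□□□□□□
□□□□□□□□□
□□□□■■□□□
□□□■■■□□□
□□□■□>□□□
□□□□□□□□□
□□□□□□□□□
t=11: □□□□□□□□□
□□□□□□□□□
□□□□■■□□□
□□□■■■□□□
□□□■□■□□□
□□□□□v□□□
□□□□□□□□□
t=12: □□□□□□□□□
□□□□□□□□□
□□□□■■□□□
□□□■■■□□□
□□□■□■□□□
□□□□<■□□□
□□□□□□□□□
t=13: □□□□□□□□□
□□□□□□□□□
□□□□■■□□□
□□□■■■□□□
□□□■^■□□□
□□□□■■□□□
□□□□□□□□□
t=14: □□□□□□□□□
□□□□□□□□□
□□□□■■□□□
□□□■■■□□□
□□□■■>□□□
□□□□■■□□□
□□□□□□□□□
t=15: □□□□□□□□□
□□□□□□□□□
□□□□■■□□□
□□□■■^□□□
□□□■■□□□□
□□□□■■□□□
□□□□□□□□□
t=16: □□□□□□□□□
□□□□□□□□□
□□□□■■□□□
□□□■<□□□□
□□□■■□□□□
□□□□■■□□□
□□□□□□□□□
t=17: □□□□□□□□□
□□□□□□□□□
□□□□■■□□□
□□□■□□□□□
□□□■v□□□□
□□□□■■□□□
□□□□□□□□□
t=18: □□□□□□□□□
□□□□□□□□□
□□□□■■□□□
□□□■□□□□□
□□□■□>□□□
□□□□■■□□□
□□□□□□□□□
t=19: □□□□□□□□□
□□□□□□□□□
□□□□■■□□□
□□□■□□□□□
□□□■□■□□□
□□□□■v□□□
□□□□□□□□□
t=20: □□□□□□□□□
□□□□□□□□□
□□□□■■□□□
□□□■□□□□□
□□□■□■□□□
□□□□■□>□□
□□□□□□□□□
t=21: □□□□□□□□□
□□□□□□□□□
□□□□■■□□□
□□□■□□□□□
□□□■□■□□□
□□□□■□■□□
□□□□□□v□□
t=22: □□□□□□□□□
□□□□□□□□□
□□□□■■□□□
□□□■□□□□□
□□□■□■□□□
□□□□■□■□□
□□□□□<■□□
t=23: □□□□□□□□□
□□□□□□□□□
□□□□■■□□□
□□□■□□□□□
□□□■□■□□□
□□□□■^■□□
□□□□□■■□□
t=24: □□□□□□□□□
□□□□□□□□□
□□□□■■□□□
□□□■□□□□□
□□□■□■□□□
□□□□■■>□□
□□□□□■■□□
t=25: □□□□□□□□□
□□□□□□□□□
□□□□■■□□□
□□□■□□□□□
□□□■□■^□□
□□□□■■□□□
□□□□□■■□□
t=26: □□□□□□□□□
□□□□□□□□□
□□□□■■□□□
□□□■□□□□□
□□□■□■■>□
□□□□■■□□□
□□□□□■■□□
t=27: □□□□□□□□□
□□□□□□□□□
□□□□■■□□□
□□□■□□□□□
□□□■□■■■□
□□□□■■□v□
□□□□□■■□□
t=28: □□□□□□□□□
□□□□□□□□□
□□□□■■□□□
□□□■□□□□□
□□□■□■■■□
□□□□■■<■□
□□□□□■■□□
t=29: □□□□□□□□□
□□□□□□□□□
□□□□■■□□□
□□□■□□□□□
□□□■□■^■□
□□□□■■■■□
□□□□□■■□□

north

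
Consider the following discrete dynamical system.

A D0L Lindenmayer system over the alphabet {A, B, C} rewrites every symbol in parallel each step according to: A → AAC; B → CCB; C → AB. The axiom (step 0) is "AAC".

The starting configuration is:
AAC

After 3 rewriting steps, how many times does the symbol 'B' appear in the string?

[0] AAC
[1] AACAACAB
[2] AACAACABAACAACABAACCCB
[3] AACAACABAACAACABAACCCBAACAACABAACAACABAACCCBAACAACABABABCCB

10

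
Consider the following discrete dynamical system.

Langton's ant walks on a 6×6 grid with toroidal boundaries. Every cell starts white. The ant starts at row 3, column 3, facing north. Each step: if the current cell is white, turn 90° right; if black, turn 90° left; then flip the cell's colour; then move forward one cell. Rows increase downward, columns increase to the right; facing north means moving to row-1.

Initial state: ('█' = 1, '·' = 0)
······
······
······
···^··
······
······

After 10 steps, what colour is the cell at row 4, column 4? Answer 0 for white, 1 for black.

1

[0] ······
······
······
···^··
······
······
[1] ······
······
······
···█>·
······
······
[2] ······
······
······
···██·
····v·
······
[3] ······
······
······
···██·
···<█·
······
[4] ······
······
······
···^█·
···██·
······
[5] ······
······
······
··<·█·
···██·
······
[6] ······
······
··^···
··█·█·
···██·
······
[7] ······
······
··█>··
··█·█·
···██·
······
[8] ······
······
··██··
··█v█·
···██·
······
[9] ······
······
··██··
··<██·
···██·
······
[10] ······
······
··██··
···██·
··v██·
······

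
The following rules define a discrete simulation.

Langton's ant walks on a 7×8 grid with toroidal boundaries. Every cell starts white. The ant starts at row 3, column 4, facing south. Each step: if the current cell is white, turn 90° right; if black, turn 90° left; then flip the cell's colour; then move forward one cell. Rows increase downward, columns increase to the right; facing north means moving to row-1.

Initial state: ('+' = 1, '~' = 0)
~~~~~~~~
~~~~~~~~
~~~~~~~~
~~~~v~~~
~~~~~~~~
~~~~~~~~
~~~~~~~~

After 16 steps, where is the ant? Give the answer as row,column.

3,4

[0] ~~~~~~~~
~~~~~~~~
~~~~~~~~
~~~~v~~~
~~~~~~~~
~~~~~~~~
~~~~~~~~
[1] ~~~~~~~~
~~~~~~~~
~~~~~~~~
~~~<+~~~
~~~~~~~~
~~~~~~~~
~~~~~~~~
[2] ~~~~~~~~
~~~~~~~~
~~~^~~~~
~~~++~~~
~~~~~~~~
~~~~~~~~
~~~~~~~~
[3] ~~~~~~~~
~~~~~~~~
~~~+>~~~
~~~++~~~
~~~~~~~~
~~~~~~~~
~~~~~~~~
[4] ~~~~~~~~
~~~~~~~~
~~~++~~~
~~~+v~~~
~~~~~~~~
~~~~~~~~
~~~~~~~~
[5] ~~~~~~~~
~~~~~~~~
~~~++~~~
~~~+~>~~
~~~~~~~~
~~~~~~~~
~~~~~~~~
[6] ~~~~~~~~
~~~~~~~~
~~~++~~~
~~~+~+~~
~~~~~v~~
~~~~~~~~
~~~~~~~~
[7] ~~~~~~~~
~~~~~~~~
~~~++~~~
~~~+~+~~
~~~~<+~~
~~~~~~~~
~~~~~~~~
[8] ~~~~~~~~
~~~~~~~~
~~~++~~~
~~~+^+~~
~~~~++~~
~~~~~~~~
~~~~~~~~
[9] ~~~~~~~~
~~~~~~~~
~~~++~~~
~~~++>~~
~~~~++~~
~~~~~~~~
~~~~~~~~
[10] ~~~~~~~~
~~~~~~~~
~~~++^~~
~~~++~~~
~~~~++~~
~~~~~~~~
~~~~~~~~
[11] ~~~~~~~~
~~~~~~~~
~~~+++>~
~~~++~~~
~~~~++~~
~~~~~~~~
~~~~~~~~
[12] ~~~~~~~~
~~~~~~~~
~~~++++~
~~~++~v~
~~~~++~~
~~~~~~~~
~~~~~~~~
[13] ~~~~~~~~
~~~~~~~~
~~~++++~
~~~++<+~
~~~~++~~
~~~~~~~~
~~~~~~~~
[14] ~~~~~~~~
~~~~~~~~
~~~++^+~
~~~++++~
~~~~++~~
~~~~~~~~
~~~~~~~~
[15] ~~~~~~~~
~~~~~~~~
~~~+<~+~
~~~++++~
~~~~++~~
~~~~~~~~
~~~~~~~~
[16] ~~~~~~~~
~~~~~~~~
~~~+~~+~
~~~+v++~
~~~~++~~
~~~~~~~~
~~~~~~~~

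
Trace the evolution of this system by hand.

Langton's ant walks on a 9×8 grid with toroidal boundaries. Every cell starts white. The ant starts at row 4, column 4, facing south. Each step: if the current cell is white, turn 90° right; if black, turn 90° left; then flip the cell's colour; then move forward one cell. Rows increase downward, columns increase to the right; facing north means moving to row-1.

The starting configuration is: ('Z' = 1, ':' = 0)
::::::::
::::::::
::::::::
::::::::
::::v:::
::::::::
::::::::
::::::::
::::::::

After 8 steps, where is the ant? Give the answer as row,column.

4,4

gen 0: ::::::::
::::::::
::::::::
::::::::
::::v:::
::::::::
::::::::
::::::::
::::::::
gen 1: ::::::::
::::::::
::::::::
::::::::
:::<Z:::
::::::::
::::::::
::::::::
::::::::
gen 2: ::::::::
::::::::
::::::::
:::^::::
:::ZZ:::
::::::::
::::::::
::::::::
::::::::
gen 3: ::::::::
::::::::
::::::::
:::Z>:::
:::ZZ:::
::::::::
::::::::
::::::::
::::::::
gen 4: ::::::::
::::::::
::::::::
:::ZZ:::
:::Zv:::
::::::::
::::::::
::::::::
::::::::
gen 5: ::::::::
::::::::
::::::::
:::ZZ:::
:::Z:>::
::::::::
::::::::
::::::::
::::::::
gen 6: ::::::::
::::::::
::::::::
:::ZZ:::
:::Z:Z::
:::::v::
::::::::
::::::::
::::::::
gen 7: ::::::::
::::::::
::::::::
:::ZZ:::
:::Z:Z::
::::<Z::
::::::::
::::::::
::::::::
gen 8: ::::::::
::::::::
::::::::
:::ZZ:::
:::Z^Z::
::::ZZ::
::::::::
::::::::
::::::::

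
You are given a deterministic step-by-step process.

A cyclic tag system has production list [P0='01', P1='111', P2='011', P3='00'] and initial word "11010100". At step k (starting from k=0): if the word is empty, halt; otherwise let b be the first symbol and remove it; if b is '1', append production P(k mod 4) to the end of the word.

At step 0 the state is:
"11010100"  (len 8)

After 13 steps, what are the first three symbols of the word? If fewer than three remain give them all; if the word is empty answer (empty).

[0] "11010100"  (len 8)
[1] "101010001"  (len 9)
[2] "01010001111"  (len 11)
[3] "1010001111"  (len 10)
[4] "01000111100"  (len 11)
[5] "1000111100"  (len 10)
[6] "000111100111"  (len 12)
[7] "00111100111"  (len 11)
[8] "0111100111"  (len 10)
[9] "111100111"  (len 9)
[10] "11100111111"  (len 11)
[11] "1100111111011"  (len 13)
[12] "10011111101100"  (len 14)
[13] "001111110110001"  (len 15)

001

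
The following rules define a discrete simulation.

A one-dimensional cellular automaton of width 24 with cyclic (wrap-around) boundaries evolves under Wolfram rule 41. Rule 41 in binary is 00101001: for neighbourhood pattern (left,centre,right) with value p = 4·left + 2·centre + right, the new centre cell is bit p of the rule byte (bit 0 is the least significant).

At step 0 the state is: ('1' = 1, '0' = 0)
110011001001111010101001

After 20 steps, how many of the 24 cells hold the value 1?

7

k=0  110011001001111010101001
k=1  000010000001000101010001
k=2  011000111100010010100100
k=3  010010100001000001000001
k=4  100001001100011100011100
k=5  001100001001010001010000
k=6  101001100000100100100111
k=7  010001001110000000000100
k=8  000100001000111111110001
k=9  010001100010100000000100
k=10  000101001001001111110001
k=11  010010000000001000000100
k=12  000000111111100011110001
k=13  011110100000001010000100
k=14  010001001111100100110001
k=15  100100001000000000100100
k=16  000001100011111110000000
k=17  111101001010000000111111
k=18  000010000100111110100000
k=19  111000110000100001001111
k=20  000010100110001100001000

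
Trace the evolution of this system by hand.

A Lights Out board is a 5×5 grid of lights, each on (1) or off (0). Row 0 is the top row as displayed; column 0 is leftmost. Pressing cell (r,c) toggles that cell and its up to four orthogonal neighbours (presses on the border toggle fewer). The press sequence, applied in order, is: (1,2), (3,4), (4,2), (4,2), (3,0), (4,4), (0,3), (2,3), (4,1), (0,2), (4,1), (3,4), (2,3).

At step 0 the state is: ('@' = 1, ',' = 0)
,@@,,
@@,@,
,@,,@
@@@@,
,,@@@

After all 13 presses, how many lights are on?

12

t=0: ,@@,,
@@,@,
,@,,@
@@@@,
,,@@@
t=1: ,@,,,
@,@,,
,@@,@
@@@@,
,,@@@
t=2: ,@,,,
@,@,,
,@@,,
@@@,@
,,@@,
t=3: ,@,,,
@,@,,
,@@,,
@@,,@
,@,,,
t=4: ,@,,,
@,@,,
,@@,,
@@@,@
,,@@,
t=5: ,@,,,
@,@,,
@@@,,
,,@,@
@,@@,
t=6: ,@,,,
@,@,,
@@@,,
,,@,,
@,@,@
t=7: ,@@@@
@,@@,
@@@,,
,,@,,
@,@,@
t=8: ,@@@@
@,@,,
@@,@@
,,@@,
@,@,@
t=9: ,@@@@
@,@,,
@@,@@
,@@@,
,@,,@
t=10: ,,,,@
@,,,,
@@,@@
,@@@,
,@,,@
t=11: ,,,,@
@,,,,
@@,@@
,,@@,
@,@,@
t=12: ,,,,@
@,,,,
@@,@,
,,@,@
@,@,,
t=13: ,,,,@
@,,@,
@@@,@
,,@@@
@,@,,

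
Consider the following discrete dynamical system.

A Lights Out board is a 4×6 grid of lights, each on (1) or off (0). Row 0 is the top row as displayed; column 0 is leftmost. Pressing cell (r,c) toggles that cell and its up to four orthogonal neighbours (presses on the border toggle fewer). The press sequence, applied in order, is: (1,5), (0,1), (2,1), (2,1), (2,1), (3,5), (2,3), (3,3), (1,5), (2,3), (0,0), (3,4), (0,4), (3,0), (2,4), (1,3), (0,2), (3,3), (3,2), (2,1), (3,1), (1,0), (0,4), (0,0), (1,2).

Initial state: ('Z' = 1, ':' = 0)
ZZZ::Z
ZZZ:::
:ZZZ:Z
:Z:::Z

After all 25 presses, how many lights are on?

0) ZZZ::Z
ZZZ:::
:ZZZ:Z
:Z:::Z
1) ZZZ:::
ZZZ:ZZ
:ZZZ::
:Z:::Z
2) ::::::
Z:Z:ZZ
:ZZZ::
:Z:::Z
3) ::::::
ZZZ:ZZ
Z::Z::
:::::Z
4) ::::::
Z:Z:ZZ
:ZZZ::
:Z:::Z
5) ::::::
ZZZ:ZZ
Z::Z::
:::::Z
6) ::::::
ZZZ:ZZ
Z::Z:Z
::::Z:
7) ::::::
ZZZZZZ
Z:Z:ZZ
:::ZZ:
8) ::::::
ZZZZZZ
Z:ZZZZ
::Z:::
9) :::::Z
ZZZZ::
Z:ZZZ:
::Z:::
10) :::::Z
ZZZ:::
Z:::::
::ZZ::
11) ZZ:::Z
:ZZ:::
Z:::::
::ZZ::
12) ZZ:::Z
:ZZ:::
Z:::Z:
::Z:ZZ
13) ZZ:ZZ:
:ZZ:Z:
Z:::Z:
::Z:ZZ
14) ZZ:ZZ:
:ZZ:Z:
::::Z:
ZZZ:ZZ
15) ZZ:ZZ:
:ZZ:::
:::Z:Z
ZZZ::Z
16) ZZ::Z:
:Z:ZZ:
:::::Z
ZZZ::Z
17) Z:ZZZ:
:ZZZZ:
:::::Z
ZZZ::Z
18) Z:ZZZ:
:ZZZZ:
:::Z:Z
ZZ:ZZZ
19) Z:ZZZ:
:ZZZZ:
::ZZ:Z
Z:Z:ZZ
20) Z:ZZZ:
::ZZZ:
ZZ:Z:Z
ZZZ:ZZ
21) Z:ZZZ:
::ZZZ:
Z::Z:Z
::::ZZ
22) ::ZZZ:
ZZZZZ:
:::Z:Z
::::ZZ
23) ::Z::Z
ZZZZ::
:::Z:Z
::::ZZ
24) ZZZ::Z
:ZZZ::
:::Z:Z
::::ZZ
25) ZZ:::Z
::::::
::ZZ:Z
::::ZZ

8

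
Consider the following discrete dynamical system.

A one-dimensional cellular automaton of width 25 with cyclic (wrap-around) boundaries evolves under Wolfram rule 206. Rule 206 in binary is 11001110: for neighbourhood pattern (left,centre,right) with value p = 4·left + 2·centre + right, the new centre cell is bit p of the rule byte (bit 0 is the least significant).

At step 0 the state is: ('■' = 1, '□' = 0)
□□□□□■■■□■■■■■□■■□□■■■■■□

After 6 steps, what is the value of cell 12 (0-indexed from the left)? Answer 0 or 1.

1

[0] □□□□□■■■□■■■■■□■■□□■■■■■□
[1] □□□□■■■■□■■■■■□■■□■■■■■■□
[2] □□□■■■■■□■■■■■□■■□■■■■■■□
[3] □□■■■■■■□■■■■■□■■□■■■■■■□
[4] □■■■■■■■□■■■■■□■■□■■■■■■□
[5] ■■■■■■■■□■■■■■□■■□■■■■■■□
[6] ■■■■■■■■□■■■■■□■■□■■■■■■□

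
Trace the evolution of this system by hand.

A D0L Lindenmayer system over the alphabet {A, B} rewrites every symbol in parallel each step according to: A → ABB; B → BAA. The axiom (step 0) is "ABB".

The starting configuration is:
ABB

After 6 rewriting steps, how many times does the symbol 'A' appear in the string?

1093

t=0: ABB
t=1: ABBBAABAA
t=2: ABBBAABAABAAABBABBBAAABBABB
t=3: ABBBAABAABAAABBABBBAAABBABBBAAABBABBABBBAABAAABBBAABAABAAABBABBABBBAABAAABBBAABAA
t=4: ABBBAABAABAAABBABBBAAABBABBBAAABBABBABBBAABAAABBBAABAABAAA…ABAAABBBAABAABAAABBABBBAAABBABBABBBAABAABAAABBABBBAAABBABB  (len 243)
t=5: ABBBAABAABAAABBABBBAAABBABBBAAABBABBABBBAABAAABBBAABAABAAA…BABBBAAABBABBABBBAABAAABBBAABAABAAABBABBABBBAABAAABBBAABAA  (len 729)
t=6: ABBBAABAABAAABBABBBAAABBABBBAAABBABBABBBAABAAABBBAABAABAAA…ABAAABBBAABAABAAABBABBBAAABBABBABBBAABAABAAABBABBBAAABBABB  (len 2187)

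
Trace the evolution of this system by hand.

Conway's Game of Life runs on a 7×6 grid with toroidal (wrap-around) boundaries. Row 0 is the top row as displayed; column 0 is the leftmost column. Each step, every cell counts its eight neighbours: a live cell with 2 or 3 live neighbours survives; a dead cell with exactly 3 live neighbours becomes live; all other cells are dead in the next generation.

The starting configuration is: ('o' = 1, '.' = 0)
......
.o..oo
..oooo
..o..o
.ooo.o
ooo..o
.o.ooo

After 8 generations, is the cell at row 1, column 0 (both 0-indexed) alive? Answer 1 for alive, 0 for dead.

0

step 0: ......
.o..oo
..oooo
..o..o
.ooo.o
ooo..o
.o.ooo
step 1: ..oo..
o.o..o
.oo...
.....o
...o.o
......
.o.ooo
step 2: ......
o.....
.oo..o
o.o.o.
....o.
o.oo.o
...oo.
step 3: ......
oo....
..oo.o
o.o.o.
o.o.o.
..o..o
..oooo
step 4: oooooo
ooo...
..oooo
o.o.o.
o.o.o.
o.o...
..oooo
step 5: ......
......
....o.
o.o...
o.o...
o.o...
......
step 6: ......
......
......
...o.o
o.oo.o
......
......
step 7: ......
......
......
o.oo.o
o.oo.o
......
......
step 8: ......
......
......
o.oo.o
o.oo.o
......
......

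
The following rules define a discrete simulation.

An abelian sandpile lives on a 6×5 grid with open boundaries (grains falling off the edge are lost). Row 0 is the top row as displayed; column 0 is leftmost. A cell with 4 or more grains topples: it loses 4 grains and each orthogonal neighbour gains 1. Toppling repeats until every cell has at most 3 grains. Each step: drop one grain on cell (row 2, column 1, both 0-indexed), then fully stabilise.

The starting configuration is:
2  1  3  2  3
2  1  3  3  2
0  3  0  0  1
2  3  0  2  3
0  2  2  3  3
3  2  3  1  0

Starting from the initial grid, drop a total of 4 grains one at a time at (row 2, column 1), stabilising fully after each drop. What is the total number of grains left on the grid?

k=0  2  1  3  2  3
2  1  3  3  2
0  3  0  0  1
2  3  0  2  3
0  2  2  3  3
3  2  3  1  0
k=1  2  1  3  2  3
2  2  3  3  2
1  1  1  0  1
3  0  1  2  3
0  3  2  3  3
3  2  3  1  0
k=2  2  1  3  2  3
2  2  3  3  2
1  2  1  0  1
3  0  1  2  3
0  3  2  3  3
3  2  3  1  0
k=3  2  1  3  2  3
2  2  3  3  2
1  3  1  0  1
3  0  1  2  3
0  3  2  3  3
3  2  3  1  0
k=4  2  1  3  2  3
2  3  3  3  2
2  0  2  0  1
3  1  1  2  3
0  3  2  3  3
3  2  3  1  0

59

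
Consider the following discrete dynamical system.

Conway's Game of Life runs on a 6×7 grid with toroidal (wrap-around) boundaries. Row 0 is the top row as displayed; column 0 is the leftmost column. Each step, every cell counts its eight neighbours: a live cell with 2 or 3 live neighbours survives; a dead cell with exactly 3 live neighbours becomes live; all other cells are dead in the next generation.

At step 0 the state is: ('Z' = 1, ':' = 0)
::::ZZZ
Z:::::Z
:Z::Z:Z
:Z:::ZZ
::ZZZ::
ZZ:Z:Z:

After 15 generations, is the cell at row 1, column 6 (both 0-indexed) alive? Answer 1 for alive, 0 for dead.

0

t=0: ::::ZZZ
Z:::::Z
:Z::Z:Z
:Z:::ZZ
::ZZZ::
ZZ:Z:Z:
t=1: :Z::Z::
::::Z::
:Z:::::
:Z::::Z
:::Z:::
ZZ:::::
t=2: ZZ:::::
:::::::
Z::::::
Z:Z::::
:ZZ::::
ZZZ::::
t=3: Z:Z::::
ZZ:::::
:Z:::::
Z:Z::::
:::Z:::
:::::::
t=4: Z::::::
Z:Z::::
::Z::::
:ZZ::::
:::::::
:::::::
t=5: :Z:::::
:::::::
::ZZ:::
:ZZ::::
:::::::
:::::::
t=6: :::::::
::Z::::
:ZZZ:::
:ZZZ:::
:::::::
:::::::
t=7: :::::::
:ZZZ:::
:::::::
:Z:Z:::
::Z::::
:::::::
t=8: ::Z::::
::Z::::
:Z:Z:::
::Z::::
::Z::::
:::::::
t=9: :::::::
:ZZZ:::
:Z:Z:::
:ZZZ:::
:::::::
:::::::
t=10: ::Z::::
:Z:Z:::
Z:::Z::
:Z:Z:::
::Z::::
:::::::
t=11: ::Z::::
:ZZZ:::
ZZ:ZZ::
:ZZZ:::
::Z::::
:::::::
t=12: :ZZZ:::
Z:::Z::
Z:::Z::
Z:::Z::
:ZZZ:::
:::::::
t=13: :ZZZ:::
Z:Z:Z::
ZZ:ZZZZ
Z:Z:Z::
:ZZZ:::
:::::::
t=14: :ZZZ:::
:::::::
:::::::
:::::::
:ZZZ:::
:::::::
t=15: ::Z::::
::Z::::
:::::::
::Z::::
::Z::::
:::::::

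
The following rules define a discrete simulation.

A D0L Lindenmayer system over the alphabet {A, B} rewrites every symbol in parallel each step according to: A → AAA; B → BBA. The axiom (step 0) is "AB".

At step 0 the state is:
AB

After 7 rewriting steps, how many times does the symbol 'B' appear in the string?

128

0) AB
1) AAABBA
2) AAAAAAAAABBABBAAAA
3) AAAAAAAAAAAAAAAAAAAAAAAAAAABBABBAAAABBABBAAAAAAAAAAAAA
4) AAAAAAAAAAAAAAAAAAAAAAAAAAAAAAAAAAAAAAAAAAAAAAAAAAAAAAAAAA…AAAABBABBAAAABBABBAAAAAAAAAAAAAAAAAAAAAAAAAAAAAAAAAAAAAAAA  (len 162)
5) AAAAAAAAAAAAAAAAAAAAAAAAAAAAAAAAAAAAAAAAAAAAAAAAAAAAAAAAAA…AAAAAAAAAAAAAAAAAAAAAAAAAAAAAAAAAAAAAAAAAAAAAAAAAAAAAAAAAA  (len 486)
6) AAAAAAAAAAAAAAAAAAAAAAAAAAAAAAAAAAAAAAAAAAAAAAAAAAAAAAAAAA…AAAAAAAAAAAAAAAAAAAAAAAAAAAAAAAAAAAAAAAAAAAAAAAAAAAAAAAAAA  (len 1458)
7) AAAAAAAAAAAAAAAAAAAAAAAAAAAAAAAAAAAAAAAAAAAAAAAAAAAAAAAAAA…AAAAAAAAAAAAAAAAAAAAAAAAAAAAAAAAAAAAAAAAAAAAAAAAAAAAAAAAAA  (len 4374)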